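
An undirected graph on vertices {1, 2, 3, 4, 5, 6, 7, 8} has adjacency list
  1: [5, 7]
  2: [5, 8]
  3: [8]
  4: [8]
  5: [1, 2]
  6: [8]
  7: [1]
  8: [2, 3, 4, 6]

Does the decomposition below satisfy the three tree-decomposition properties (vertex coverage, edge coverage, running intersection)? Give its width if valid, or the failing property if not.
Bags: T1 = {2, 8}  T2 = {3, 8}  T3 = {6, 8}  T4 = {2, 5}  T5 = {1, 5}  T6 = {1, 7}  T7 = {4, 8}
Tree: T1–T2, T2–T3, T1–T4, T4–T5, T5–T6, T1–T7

Yes; width 1.

Checking the three conditions: (i) the bags cover all of {1, 2, 3, 4, 5, 6, 7, 8}; (ii) for each edge, some bag contains both endpoints; (iii) the bags containing any fixed vertex form a subtree. All hold, so the decomposition is valid with width 2 − 1 = 1.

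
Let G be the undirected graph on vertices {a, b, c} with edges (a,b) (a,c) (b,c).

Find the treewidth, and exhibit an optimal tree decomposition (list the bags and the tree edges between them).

With just one bag of size 3, the width is 3 − 1 = 2, so tw(G) ≤ 2. On the other hand G contains the 3-clique {a, b, c}. A clique must lie in a single bag of any decomposition, so no decomposition can have width below 2. Therefore the treewidth is 2.

Treewidth 2.
Bags: B1 = {a, b, c}
Tree: (single bag)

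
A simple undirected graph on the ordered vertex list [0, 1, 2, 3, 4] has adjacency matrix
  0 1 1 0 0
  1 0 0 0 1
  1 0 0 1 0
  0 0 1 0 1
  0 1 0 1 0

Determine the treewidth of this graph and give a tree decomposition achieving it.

Treewidth 2.
One such decomposition:
Bags: B1 = {2, 3, 4}  B2 = {1, 2, 4}  B3 = {0, 1, 2}
Tree: B1–B2, B2–B3

The largest bag has 3 vertices, giving width 2; this decomposition certifies tw(G) ≤ 2. Since 2–3–4–1–0–2 is a cycle in G, G is not acyclic. Forests are exactly the graphs of treewidth ≤ 1, so tw(G) ≥ 2. Therefore the treewidth is 2.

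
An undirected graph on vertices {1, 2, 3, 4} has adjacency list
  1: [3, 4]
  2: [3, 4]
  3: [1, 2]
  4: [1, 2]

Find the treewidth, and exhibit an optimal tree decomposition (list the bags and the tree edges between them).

Each bag holds 3 vertices, so the decomposition has width 2, which upper-bounds the treewidth. Since 3–1–4–2–3 is a cycle in G, G is not acyclic. Forests are exactly the graphs of treewidth ≤ 1, so tw(G) ≥ 2. The upper and lower bounds meet at 2, so that is the treewidth.

Treewidth 2.
One such decomposition:
Bags: B1 = {1, 3, 4}  B2 = {2, 3, 4}
Tree: B1–B2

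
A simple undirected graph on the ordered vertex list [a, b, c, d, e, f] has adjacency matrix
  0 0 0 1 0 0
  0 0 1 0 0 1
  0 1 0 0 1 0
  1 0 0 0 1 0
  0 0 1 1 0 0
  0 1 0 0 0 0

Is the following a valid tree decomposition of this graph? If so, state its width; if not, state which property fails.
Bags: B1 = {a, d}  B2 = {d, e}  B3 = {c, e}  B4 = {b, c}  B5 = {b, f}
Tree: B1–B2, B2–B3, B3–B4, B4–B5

Yes; width 1.

Every vertex of G appears in some bag (union = {a, b, c, d, e, f}); every edge is covered by a bag; and for each vertex v the set of bags containing v is connected in the bag tree. The decomposition is therefore valid. The largest bag has 2 vertices, so the width is 1.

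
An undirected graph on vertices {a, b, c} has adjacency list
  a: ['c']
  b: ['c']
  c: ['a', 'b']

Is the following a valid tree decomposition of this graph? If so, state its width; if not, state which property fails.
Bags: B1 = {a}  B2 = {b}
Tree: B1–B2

No — vertex c appears in no bag.

A tree decomposition must satisfy three properties: every vertex lies in some bag; for every edge, both endpoints lie together in some bag; and for every vertex, the bags containing it form a connected subtree. Here vertex c appears in no bag, so the decomposition is invalid.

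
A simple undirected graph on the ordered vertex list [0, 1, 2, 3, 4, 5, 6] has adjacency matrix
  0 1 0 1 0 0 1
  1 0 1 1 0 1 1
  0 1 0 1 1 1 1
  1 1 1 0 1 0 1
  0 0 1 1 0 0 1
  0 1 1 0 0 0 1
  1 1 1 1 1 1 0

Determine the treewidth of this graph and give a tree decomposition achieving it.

Treewidth 3.
One such decomposition:
Bags: B1 = {1, 2, 3, 6}  B2 = {2, 3, 4, 6}  B3 = {1, 2, 5, 6}  B4 = {0, 1, 3, 6}
Tree: B1–B2, B1–B3, B1–B4

The largest bag has 4 vertices, giving width 3; this decomposition certifies tw(G) ≤ 3. Conversely, {0, 1, 3, 6} is a clique of size 4, and the vertices of any clique must share a bag in every tree decomposition; so some bag has ≥ 4 vertices and tw(G) ≥ 3. Hence tw(G) = 3 exactly.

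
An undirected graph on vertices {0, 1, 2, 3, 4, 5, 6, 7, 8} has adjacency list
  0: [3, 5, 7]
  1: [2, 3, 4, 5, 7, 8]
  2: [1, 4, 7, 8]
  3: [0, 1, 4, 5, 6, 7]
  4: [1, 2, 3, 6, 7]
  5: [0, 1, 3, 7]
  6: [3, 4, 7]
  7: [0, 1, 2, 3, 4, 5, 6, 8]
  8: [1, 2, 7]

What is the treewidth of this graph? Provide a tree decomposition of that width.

The largest bag has 4 vertices, giving width 3; this decomposition certifies tw(G) ≤ 3. Conversely, {0, 3, 5, 7} is a clique of size 4, and the vertices of any clique must share a bag in every tree decomposition; so some bag has ≥ 4 vertices and tw(G) ≥ 3. Combining the bounds, tw(G) = 3.

Treewidth 3.
One optimal decomposition is:
Bags: B1 = {1, 2, 4, 7}  B2 = {1, 2, 7, 8}  B3 = {1, 3, 4, 7}  B4 = {1, 3, 5, 7}  B5 = {3, 4, 6, 7}  B6 = {0, 3, 5, 7}
Tree: B1–B2, B1–B3, B3–B4, B3–B5, B4–B6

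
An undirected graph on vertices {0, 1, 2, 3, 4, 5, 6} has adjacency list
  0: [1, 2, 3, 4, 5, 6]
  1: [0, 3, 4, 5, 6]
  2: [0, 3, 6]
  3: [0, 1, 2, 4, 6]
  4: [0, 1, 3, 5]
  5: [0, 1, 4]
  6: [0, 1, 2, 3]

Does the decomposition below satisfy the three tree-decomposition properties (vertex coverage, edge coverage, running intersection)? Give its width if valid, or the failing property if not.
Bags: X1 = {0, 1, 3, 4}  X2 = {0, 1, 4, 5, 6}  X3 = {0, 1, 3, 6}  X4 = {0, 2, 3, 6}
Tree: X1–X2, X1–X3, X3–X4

No — bags containing vertex 6 are not connected in the tree.

A tree decomposition must satisfy three properties: every vertex lies in some bag; for every edge, both endpoints lie together in some bag; and for every vertex, the bags containing it form a connected subtree. Here bags containing vertex 6 are not connected in the tree, so the decomposition is invalid.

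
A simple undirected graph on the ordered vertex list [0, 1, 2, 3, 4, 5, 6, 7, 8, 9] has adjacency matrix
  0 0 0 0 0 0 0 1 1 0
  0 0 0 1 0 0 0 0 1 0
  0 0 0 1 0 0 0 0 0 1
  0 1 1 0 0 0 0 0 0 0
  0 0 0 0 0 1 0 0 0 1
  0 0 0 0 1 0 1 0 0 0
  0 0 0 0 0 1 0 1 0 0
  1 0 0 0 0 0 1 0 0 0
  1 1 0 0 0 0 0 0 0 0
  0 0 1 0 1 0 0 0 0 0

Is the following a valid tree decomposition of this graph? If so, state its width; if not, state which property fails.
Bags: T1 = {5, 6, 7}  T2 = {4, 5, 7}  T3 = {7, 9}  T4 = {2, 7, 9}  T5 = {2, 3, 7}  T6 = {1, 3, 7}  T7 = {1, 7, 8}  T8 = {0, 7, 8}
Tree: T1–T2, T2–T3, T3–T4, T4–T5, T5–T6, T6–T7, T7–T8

No — edge (4,9) lies in no bag.

A tree decomposition must satisfy three properties: every vertex lies in some bag; for every edge, both endpoints lie together in some bag; and for every vertex, the bags containing it form a connected subtree. Here edge (4,9) lies in no bag, so the decomposition is invalid.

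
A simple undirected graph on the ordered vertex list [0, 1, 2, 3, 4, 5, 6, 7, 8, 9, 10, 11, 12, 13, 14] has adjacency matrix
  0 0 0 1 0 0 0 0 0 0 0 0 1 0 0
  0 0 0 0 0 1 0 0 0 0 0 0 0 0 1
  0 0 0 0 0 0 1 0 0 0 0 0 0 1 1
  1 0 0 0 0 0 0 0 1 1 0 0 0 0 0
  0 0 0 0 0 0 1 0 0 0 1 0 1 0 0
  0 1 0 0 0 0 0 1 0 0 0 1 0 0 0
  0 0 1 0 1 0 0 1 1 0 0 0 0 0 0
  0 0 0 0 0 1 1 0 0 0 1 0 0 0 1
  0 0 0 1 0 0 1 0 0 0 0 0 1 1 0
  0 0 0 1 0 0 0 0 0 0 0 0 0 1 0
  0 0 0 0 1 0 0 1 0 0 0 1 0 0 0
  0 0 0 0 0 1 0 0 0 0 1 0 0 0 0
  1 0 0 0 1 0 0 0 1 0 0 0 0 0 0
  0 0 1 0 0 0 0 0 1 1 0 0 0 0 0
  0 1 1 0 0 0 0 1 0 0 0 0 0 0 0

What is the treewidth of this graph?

3

A width-3 tree decomposition is:
Bags: B1 = {1, 5, 11, 14}  B2 = {5, 7, 11, 14}  B3 = {7, 10, 11, 14}  B4 = {2, 7, 10, 14}  B5 = {2, 6, 7, 10}  B6 = {2, 4, 6, 10}  B7 = {2, 4, 6, 13}  B8 = {4, 6, 8, 13}  B9 = {4, 8, 12, 13}  B10 = {8, 9, 12, 13}  B11 = {3, 8, 9, 12}  B12 = {0, 3, 9, 12}
Tree: B1–B2, B2–B3, B3–B4, B4–B5, B5–B6, B6–B7, B7–B8, B8–B9, B9–B10, B10–B11, B11–B12
Each bag holds 4 vertices, so the decomposition has width 3, which upper-bounds the treewidth. For the lower bound: the 4 vertex sets {1,5,11}, {14}, {7}, {2,4,6,10} are disjoint, each induces a connected subgraph, and every pair is joined by at least one edge of G. Contracting each set to a single vertex therefore yields K_{4} as a minor, and since treewidth is minor-monotone, tw(G) ≥ tw(K_{4}) = 3. Hence tw(G) = 3 exactly.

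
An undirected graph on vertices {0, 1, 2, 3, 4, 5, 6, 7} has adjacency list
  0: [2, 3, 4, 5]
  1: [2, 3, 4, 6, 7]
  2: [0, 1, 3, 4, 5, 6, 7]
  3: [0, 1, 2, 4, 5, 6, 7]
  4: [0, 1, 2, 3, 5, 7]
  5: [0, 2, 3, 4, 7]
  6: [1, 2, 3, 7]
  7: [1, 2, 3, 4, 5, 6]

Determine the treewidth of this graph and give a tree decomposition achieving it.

Treewidth 4.
One optimal decomposition is:
Bags: B1 = {2, 3, 4, 5, 7}  B2 = {0, 2, 3, 4, 5}  B3 = {1, 2, 3, 4, 7}  B4 = {1, 2, 3, 6, 7}
Tree: B1–B2, B1–B3, B3–B4

The largest bag has 5 vertices, giving width 4; this decomposition certifies tw(G) ≤ 4. For the lower bound, the 5 vertices {1, 2, 3, 4, 7} are pairwise adjacent, and any tree decomposition puts a clique entirely inside one bag — forcing width ≥ 4. Combining the bounds, tw(G) = 4.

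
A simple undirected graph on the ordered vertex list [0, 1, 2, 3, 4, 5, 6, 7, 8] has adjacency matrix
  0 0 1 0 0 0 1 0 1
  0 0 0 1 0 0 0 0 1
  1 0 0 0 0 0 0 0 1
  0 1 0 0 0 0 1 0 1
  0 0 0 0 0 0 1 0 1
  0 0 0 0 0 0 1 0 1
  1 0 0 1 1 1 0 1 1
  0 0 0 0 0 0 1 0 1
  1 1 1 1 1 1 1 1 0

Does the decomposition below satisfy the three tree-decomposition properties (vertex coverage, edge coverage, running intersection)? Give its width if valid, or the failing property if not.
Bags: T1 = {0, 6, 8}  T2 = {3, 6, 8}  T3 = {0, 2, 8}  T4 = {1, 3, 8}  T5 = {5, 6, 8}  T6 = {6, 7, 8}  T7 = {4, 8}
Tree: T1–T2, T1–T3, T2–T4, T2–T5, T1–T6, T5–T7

A tree decomposition must satisfy three properties: every vertex lies in some bag; for every edge, both endpoints lie together in some bag; and for every vertex, the bags containing it form a connected subtree. Here edge (6,4) lies in no bag, so the decomposition is invalid.

No — edge (6,4) lies in no bag.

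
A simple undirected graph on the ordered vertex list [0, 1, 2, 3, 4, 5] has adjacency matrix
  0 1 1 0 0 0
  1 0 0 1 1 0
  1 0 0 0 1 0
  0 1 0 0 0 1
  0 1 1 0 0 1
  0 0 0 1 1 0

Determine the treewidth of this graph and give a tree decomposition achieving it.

Treewidth 2.
Bags: B1 = {0, 1, 2}  B2 = {1, 2, 4}  B3 = {1, 3, 4}  B4 = {3, 4, 5}
Tree: B1–B2, B2–B3, B3–B4

Each bag holds 3 vertices, so the decomposition has width 2, which upper-bounds the treewidth. For the lower bound, G contains the cycle 0–2–4–1–0, so G is not a forest; only forests have treewidth ≤ 1, hence tw(G) ≥ 2. Therefore the treewidth is 2.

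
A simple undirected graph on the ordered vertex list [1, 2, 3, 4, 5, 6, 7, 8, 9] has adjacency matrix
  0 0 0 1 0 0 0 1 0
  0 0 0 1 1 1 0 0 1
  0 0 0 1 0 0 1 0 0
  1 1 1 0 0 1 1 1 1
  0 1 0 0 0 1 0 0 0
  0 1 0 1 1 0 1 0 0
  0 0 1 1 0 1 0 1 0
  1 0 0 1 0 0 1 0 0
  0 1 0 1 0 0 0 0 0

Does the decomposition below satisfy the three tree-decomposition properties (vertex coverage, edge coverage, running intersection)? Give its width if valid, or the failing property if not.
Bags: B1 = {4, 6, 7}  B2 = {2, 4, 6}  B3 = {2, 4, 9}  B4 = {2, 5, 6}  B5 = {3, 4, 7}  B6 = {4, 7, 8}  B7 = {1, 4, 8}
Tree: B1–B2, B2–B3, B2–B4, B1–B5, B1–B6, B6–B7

Vertex coverage: the bags together contain {1, 2, 3, 4, 5, 6, 7, 8, 9}, the full vertex set. Edge coverage: each edge of G has both endpoints in at least one bag. Running intersection: for every vertex, the bags containing it form a connected subtree. All three properties hold, so this is a valid tree decomposition of width max|bag| − 1 = 2, and hence tw(G) ≤ 2.

Yes; width 2.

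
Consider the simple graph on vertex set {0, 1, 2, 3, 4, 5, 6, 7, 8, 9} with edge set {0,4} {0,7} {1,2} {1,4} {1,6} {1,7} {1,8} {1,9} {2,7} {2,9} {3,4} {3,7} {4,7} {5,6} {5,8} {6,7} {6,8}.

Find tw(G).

A width-2 tree decomposition is:
Bags: B1 = {1, 4, 7}  B2 = {1, 2, 7}  B3 = {3, 4, 7}  B4 = {1, 6, 7}  B5 = {1, 2, 9}  B6 = {1, 6, 8}  B7 = {0, 4, 7}  B8 = {5, 6, 8}
Tree: B1–B2, B1–B3, B1–B4, B2–B5, B4–B6, B3–B7, B6–B8
Every bag has size at most 3, so the width is 3 − 1 = 2 and tw(G) ≤ 2. Conversely, {0, 4, 7} is a clique of size 3, and the vertices of any clique must share a bag in every tree decomposition; so some bag has ≥ 3 vertices and tw(G) ≥ 2. Combining the bounds, tw(G) = 2.

2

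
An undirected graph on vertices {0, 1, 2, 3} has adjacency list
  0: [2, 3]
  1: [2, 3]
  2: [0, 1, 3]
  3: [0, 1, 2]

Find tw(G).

2

A width-2 tree decomposition is:
Bags: B1 = {1, 2, 3}  B2 = {0, 2, 3}
Tree: B1–B2
Every bag has size at most 3, so the width is 3 − 1 = 2 and tw(G) ≤ 2. On the other hand G contains the 3-clique {0, 2, 3}. A clique must lie in a single bag of any decomposition, so no decomposition can have width below 2. Combining the bounds, tw(G) = 2.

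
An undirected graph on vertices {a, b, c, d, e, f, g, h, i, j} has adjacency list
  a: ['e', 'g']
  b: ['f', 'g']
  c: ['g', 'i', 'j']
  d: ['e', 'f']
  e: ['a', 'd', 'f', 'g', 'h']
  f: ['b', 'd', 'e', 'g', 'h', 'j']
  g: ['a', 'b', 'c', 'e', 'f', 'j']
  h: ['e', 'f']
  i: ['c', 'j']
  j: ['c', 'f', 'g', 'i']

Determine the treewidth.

A width-2 tree decomposition is:
Bags: B1 = {a, e, g}  B2 = {e, f, g}  B3 = {b, f, g}  B4 = {e, f, h}  B5 = {f, g, j}  B6 = {c, g, j}  B7 = {d, e, f}  B8 = {c, i, j}
Tree: B1–B2, B2–B3, B2–B4, B3–B5, B5–B6, B2–B7, B6–B8
Every bag has size at most 3, so the width is 3 − 1 = 2 and tw(G) ≤ 2. Conversely, {a, e, g} is a clique of size 3, and the vertices of any clique must share a bag in every tree decomposition; so some bag has ≥ 3 vertices and tw(G) ≥ 2. Combining the bounds, tw(G) = 2.

2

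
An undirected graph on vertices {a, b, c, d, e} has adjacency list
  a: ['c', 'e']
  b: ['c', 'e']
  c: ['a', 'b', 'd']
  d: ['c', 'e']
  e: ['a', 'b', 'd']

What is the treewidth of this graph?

2

A width-2 tree decomposition is:
Bags: B1 = {b, c, e}  B2 = {a, c, e}  B3 = {c, d, e}
Tree: B1–B2, B2–B3
Each bag holds 3 vertices, so the decomposition has width 2, which upper-bounds the treewidth. For the lower bound, G contains the cycle b–c–a–e–b, so G is not a forest; only forests have treewidth ≤ 1, hence tw(G) ≥ 2. Combining the bounds, tw(G) = 2.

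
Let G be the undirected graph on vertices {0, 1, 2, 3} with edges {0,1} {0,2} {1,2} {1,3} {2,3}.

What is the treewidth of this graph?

2

A width-2 tree decomposition is:
Bags: B1 = {1, 2, 3}  B2 = {0, 1, 2}
Tree: B1–B2
Every bag has size at most 3, so the width is 3 − 1 = 2 and tw(G) ≤ 2. On the other hand G contains the 3-clique {0, 1, 2}. A clique must lie in a single bag of any decomposition, so no decomposition can have width below 2. The upper and lower bounds meet at 2, so that is the treewidth.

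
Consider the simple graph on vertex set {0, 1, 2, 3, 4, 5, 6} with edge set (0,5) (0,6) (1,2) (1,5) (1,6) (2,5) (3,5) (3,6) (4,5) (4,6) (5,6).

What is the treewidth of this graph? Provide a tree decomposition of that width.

Treewidth 2.
Bags: B1 = {1, 5, 6}  B2 = {1, 2, 5}  B3 = {3, 5, 6}  B4 = {4, 5, 6}  B5 = {0, 5, 6}
Tree: B1–B2, B1–B3, B3–B4, B4–B5

The largest bag has 3 vertices, giving width 2; this decomposition certifies tw(G) ≤ 2. Conversely, {1, 2, 5} is a clique of size 3, and the vertices of any clique must share a bag in every tree decomposition; so some bag has ≥ 3 vertices and tw(G) ≥ 2. The upper and lower bounds meet at 2, so that is the treewidth.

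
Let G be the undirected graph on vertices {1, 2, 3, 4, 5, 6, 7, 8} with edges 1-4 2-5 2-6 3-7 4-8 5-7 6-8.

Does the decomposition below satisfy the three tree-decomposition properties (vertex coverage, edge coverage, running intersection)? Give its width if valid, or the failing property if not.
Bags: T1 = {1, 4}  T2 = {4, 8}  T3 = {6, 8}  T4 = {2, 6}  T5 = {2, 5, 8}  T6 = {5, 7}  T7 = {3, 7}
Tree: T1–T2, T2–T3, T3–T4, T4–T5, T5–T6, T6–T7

A tree decomposition must satisfy three properties: every vertex lies in some bag; for every edge, both endpoints lie together in some bag; and for every vertex, the bags containing it form a connected subtree. Here bags containing vertex 8 are not connected in the tree, so the decomposition is invalid.

No — bags containing vertex 8 are not connected in the tree.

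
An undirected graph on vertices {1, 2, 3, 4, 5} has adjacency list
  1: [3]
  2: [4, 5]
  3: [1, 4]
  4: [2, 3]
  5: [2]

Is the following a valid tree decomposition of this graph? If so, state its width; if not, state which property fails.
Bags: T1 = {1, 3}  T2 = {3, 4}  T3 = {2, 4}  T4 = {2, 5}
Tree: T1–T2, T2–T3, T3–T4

Yes; width 1.

Checking the three conditions: (i) the bags cover all of {1, 2, 3, 4, 5}; (ii) for each edge, some bag contains both endpoints; (iii) the bags containing any fixed vertex form a subtree. All hold, so the decomposition is valid with width 2 − 1 = 1.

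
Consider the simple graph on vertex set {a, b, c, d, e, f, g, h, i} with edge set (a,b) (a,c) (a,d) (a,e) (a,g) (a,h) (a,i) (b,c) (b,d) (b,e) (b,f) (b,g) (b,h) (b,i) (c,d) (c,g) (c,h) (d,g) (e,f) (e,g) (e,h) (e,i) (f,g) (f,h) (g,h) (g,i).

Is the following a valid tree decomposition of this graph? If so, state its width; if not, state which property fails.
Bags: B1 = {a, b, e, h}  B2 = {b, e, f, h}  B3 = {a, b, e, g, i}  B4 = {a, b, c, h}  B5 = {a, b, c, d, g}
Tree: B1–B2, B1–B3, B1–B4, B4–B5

A tree decomposition must satisfy three properties: every vertex lies in some bag; for every edge, both endpoints lie together in some bag; and for every vertex, the bags containing it form a connected subtree. Here edge (g,h) lies in no bag, so the decomposition is invalid.

No — edge (g,h) lies in no bag.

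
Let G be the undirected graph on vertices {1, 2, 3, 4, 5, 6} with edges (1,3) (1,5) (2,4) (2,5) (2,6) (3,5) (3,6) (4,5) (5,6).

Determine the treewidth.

2

A width-2 tree decomposition is:
Bags: B1 = {1, 3, 5}  B2 = {3, 5, 6}  B3 = {2, 5, 6}  B4 = {2, 4, 5}
Tree: B1–B2, B2–B3, B3–B4
Each bag holds 3 vertices, so the decomposition has width 2, which upper-bounds the treewidth. For the lower bound, the 3 vertices {1, 3, 5} are pairwise adjacent, and any tree decomposition puts a clique entirely inside one bag — forcing width ≥ 2. Hence tw(G) = 2 exactly.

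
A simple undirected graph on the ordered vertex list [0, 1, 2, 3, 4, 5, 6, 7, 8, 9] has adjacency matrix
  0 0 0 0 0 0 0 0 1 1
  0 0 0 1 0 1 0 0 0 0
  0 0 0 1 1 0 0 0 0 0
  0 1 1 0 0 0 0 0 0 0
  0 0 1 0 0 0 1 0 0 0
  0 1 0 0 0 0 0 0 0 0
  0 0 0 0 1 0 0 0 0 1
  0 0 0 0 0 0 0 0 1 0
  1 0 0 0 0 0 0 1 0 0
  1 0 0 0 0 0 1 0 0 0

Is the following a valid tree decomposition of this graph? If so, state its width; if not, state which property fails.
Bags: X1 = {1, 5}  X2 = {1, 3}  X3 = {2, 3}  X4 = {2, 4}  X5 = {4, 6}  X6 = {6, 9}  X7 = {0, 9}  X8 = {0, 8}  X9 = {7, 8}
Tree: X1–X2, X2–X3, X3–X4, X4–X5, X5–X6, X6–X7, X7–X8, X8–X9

Every vertex of G appears in some bag (union = {0, 1, 2, 3, 4, 5, 6, 7, 8, 9}); every edge is covered by a bag; and for each vertex v the set of bags containing v is connected in the bag tree. The decomposition is therefore valid. The largest bag has 2 vertices, so the width is 1.

Yes; width 1.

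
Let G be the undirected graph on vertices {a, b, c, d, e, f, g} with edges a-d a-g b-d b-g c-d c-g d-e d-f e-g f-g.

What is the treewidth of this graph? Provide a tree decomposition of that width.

Treewidth 2.
One optimal decomposition is:
Bags: B1 = {c, d, g}  B2 = {d, e, g}  B3 = {d, f, g}  B4 = {b, d, g}  B5 = {a, d, g}
Tree: B1–B2, B2–B3, B3–B4, B4–B5

Each bag holds 3 vertices, so the decomposition has width 2, which upper-bounds the treewidth. Since g–c–d–e–g is a cycle in G, G is not acyclic. Forests are exactly the graphs of treewidth ≤ 1, so tw(G) ≥ 2. Therefore the treewidth is 2.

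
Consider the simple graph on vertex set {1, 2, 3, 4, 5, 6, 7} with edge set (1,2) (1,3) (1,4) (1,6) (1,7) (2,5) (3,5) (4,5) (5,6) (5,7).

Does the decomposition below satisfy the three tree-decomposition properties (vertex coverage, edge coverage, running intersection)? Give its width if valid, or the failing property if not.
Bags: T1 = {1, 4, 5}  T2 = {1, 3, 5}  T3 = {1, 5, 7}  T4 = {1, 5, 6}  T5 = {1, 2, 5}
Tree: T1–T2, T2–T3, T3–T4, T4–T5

Yes; width 2.

Every vertex of G appears in some bag (union = {1, 2, 3, 4, 5, 6, 7}); every edge is covered by a bag; and for each vertex v the set of bags containing v is connected in the bag tree. The decomposition is therefore valid. The largest bag has 3 vertices, so the width is 2.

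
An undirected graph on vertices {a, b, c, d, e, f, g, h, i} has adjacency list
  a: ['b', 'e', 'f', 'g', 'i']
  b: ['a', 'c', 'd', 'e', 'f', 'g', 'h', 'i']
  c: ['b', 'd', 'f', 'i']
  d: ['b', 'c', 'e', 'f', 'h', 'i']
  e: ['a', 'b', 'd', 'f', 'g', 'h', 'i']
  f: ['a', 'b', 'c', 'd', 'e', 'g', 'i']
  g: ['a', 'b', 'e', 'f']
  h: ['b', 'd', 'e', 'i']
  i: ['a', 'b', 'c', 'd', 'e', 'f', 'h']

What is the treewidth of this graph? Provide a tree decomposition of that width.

Every bag has size at most 5, so the width is 5 − 1 = 4 and tw(G) ≤ 4. Conversely, {b, d, e, h, i} is a clique of size 5, and the vertices of any clique must share a bag in every tree decomposition; so some bag has ≥ 5 vertices and tw(G) ≥ 4. The upper and lower bounds meet at 4, so that is the treewidth.

Treewidth 4.
One optimal decomposition is:
Bags: B1 = {b, d, e, h, i}  B2 = {b, d, e, f, i}  B3 = {b, c, d, f, i}  B4 = {a, b, e, f, i}  B5 = {a, b, e, f, g}
Tree: B1–B2, B2–B3, B2–B4, B4–B5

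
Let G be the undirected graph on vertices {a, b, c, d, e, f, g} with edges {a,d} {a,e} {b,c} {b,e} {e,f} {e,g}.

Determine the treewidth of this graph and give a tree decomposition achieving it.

Treewidth 1.
One optimal decomposition is:
Bags: B1 = {b, e}  B2 = {e, g}  B3 = {e, f}  B4 = {a, e}  B5 = {a, d}  B6 = {b, c}
Tree: B1–B2, B1–B3, B2–B4, B4–B5, B1–B6

Every bag has size at most 2, so the width is 2 − 1 = 1 and tw(G) ≤ 1. Since G has at least one edge (e.g. e–b), it is not an edgeless graph, so tw(G) ≥ 1. Therefore the treewidth is 1.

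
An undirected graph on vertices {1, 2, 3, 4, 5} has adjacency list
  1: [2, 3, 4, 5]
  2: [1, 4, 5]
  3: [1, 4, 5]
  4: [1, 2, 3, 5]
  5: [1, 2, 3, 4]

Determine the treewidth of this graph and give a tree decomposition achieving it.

Treewidth 3.
One such decomposition:
Bags: B1 = {1, 3, 4, 5}  B2 = {1, 2, 4, 5}
Tree: B1–B2

The largest bag has 4 vertices, giving width 3; this decomposition certifies tw(G) ≤ 3. On the other hand G contains the 4-clique {1, 2, 4, 5}. A clique must lie in a single bag of any decomposition, so no decomposition can have width below 3. The upper and lower bounds meet at 3, so that is the treewidth.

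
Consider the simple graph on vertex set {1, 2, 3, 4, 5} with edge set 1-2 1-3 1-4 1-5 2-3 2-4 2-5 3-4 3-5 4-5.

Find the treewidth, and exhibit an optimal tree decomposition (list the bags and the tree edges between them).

With just one bag of size 5, the width is 5 − 1 = 4, so tw(G) ≤ 4. Conversely, {1, 2, 3, 4, 5} is a clique of size 5, and the vertices of any clique must share a bag in every tree decomposition; so some bag has ≥ 5 vertices and tw(G) ≥ 4. Combining the bounds, tw(G) = 4.

Treewidth 4.
One optimal decomposition is:
Bags: B1 = {1, 2, 3, 4, 5}
Tree: (single bag)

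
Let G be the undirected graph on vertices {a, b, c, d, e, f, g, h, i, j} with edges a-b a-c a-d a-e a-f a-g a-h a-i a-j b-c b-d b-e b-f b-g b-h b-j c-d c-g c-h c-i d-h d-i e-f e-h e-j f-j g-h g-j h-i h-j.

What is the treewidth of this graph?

A width-4 tree decomposition is:
Bags: B1 = {a, b, g, h, j}  B2 = {a, b, c, g, h}  B3 = {a, b, e, h, j}  B4 = {a, b, c, d, h}  B5 = {a, c, d, h, i}  B6 = {a, b, e, f, j}
Tree: B1–B2, B1–B3, B2–B4, B4–B5, B3–B6
The largest bag has 5 vertices, giving width 4; this decomposition certifies tw(G) ≤ 4. On the other hand G contains the 5-clique {a, b, c, d, h}. A clique must lie in a single bag of any decomposition, so no decomposition can have width below 4. Combining the bounds, tw(G) = 4.

4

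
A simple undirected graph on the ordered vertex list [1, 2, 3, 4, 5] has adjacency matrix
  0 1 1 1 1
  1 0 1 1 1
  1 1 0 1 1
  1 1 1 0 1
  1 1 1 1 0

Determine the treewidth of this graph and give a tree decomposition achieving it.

A single bag containing all 5 vertices is trivially a valid decomposition of width 4. On the other hand G contains the 5-clique {1, 2, 3, 4, 5}. A clique must lie in a single bag of any decomposition, so no decomposition can have width below 4. Hence tw(G) = 4 exactly.

Treewidth 4.
One optimal decomposition is:
Bags: B1 = {1, 2, 3, 4, 5}
Tree: (single bag)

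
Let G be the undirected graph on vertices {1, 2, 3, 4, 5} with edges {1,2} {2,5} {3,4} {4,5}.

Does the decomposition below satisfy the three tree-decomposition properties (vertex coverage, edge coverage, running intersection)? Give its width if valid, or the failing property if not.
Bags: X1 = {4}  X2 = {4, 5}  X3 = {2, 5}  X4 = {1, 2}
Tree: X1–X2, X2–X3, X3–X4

No — vertex 3 appears in no bag.

A tree decomposition must satisfy three properties: every vertex lies in some bag; for every edge, both endpoints lie together in some bag; and for every vertex, the bags containing it form a connected subtree. Here vertex 3 appears in no bag, so the decomposition is invalid.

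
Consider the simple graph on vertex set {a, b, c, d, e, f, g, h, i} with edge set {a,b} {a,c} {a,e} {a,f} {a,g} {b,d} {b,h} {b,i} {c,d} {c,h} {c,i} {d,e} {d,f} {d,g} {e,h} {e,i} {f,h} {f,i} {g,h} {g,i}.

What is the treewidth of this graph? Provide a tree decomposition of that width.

Every bag has size at most 5, so the width is 5 − 1 = 4 and tw(G) ≤ 4. For the lower bound: the 5 vertex sets {c,i}, {a,b}, {d,g}, {h}, {f} are disjoint, each induces a connected subgraph, and every pair is joined by at least one edge of G. Contracting each set to a single vertex therefore yields K_{5} as a minor, and since treewidth is minor-monotone, tw(G) ≥ tw(K_{5}) = 4. Hence tw(G) = 4 exactly.

Treewidth 4.
One such decomposition:
Bags: B1 = {a, c, d, h, i}  B2 = {a, b, d, h, i}  B3 = {a, d, g, h, i}  B4 = {a, d, f, h, i}  B5 = {a, d, e, h, i}
Tree: B1–B2, B2–B3, B3–B4, B4–B5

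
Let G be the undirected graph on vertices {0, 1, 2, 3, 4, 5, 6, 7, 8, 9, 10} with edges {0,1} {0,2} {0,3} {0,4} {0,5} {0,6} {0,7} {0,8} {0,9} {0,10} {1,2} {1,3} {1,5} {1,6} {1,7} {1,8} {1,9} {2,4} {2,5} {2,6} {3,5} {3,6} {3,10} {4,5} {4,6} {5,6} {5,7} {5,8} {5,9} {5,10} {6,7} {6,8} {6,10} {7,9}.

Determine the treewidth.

4

A width-4 tree decomposition is:
Bags: B1 = {0, 1, 2, 5, 6}  B2 = {0, 1, 5, 6, 7}  B3 = {0, 1, 5, 7, 9}  B4 = {0, 2, 4, 5, 6}  B5 = {0, 1, 3, 5, 6}  B6 = {0, 3, 5, 6, 10}  B7 = {0, 1, 5, 6, 8}
Tree: B1–B2, B2–B3, B1–B4, B1–B5, B5–B6, B1–B7
Each bag holds 5 vertices, so the decomposition has width 4, which upper-bounds the treewidth. For the lower bound, the 5 vertices {0, 1, 5, 7, 9} are pairwise adjacent, and any tree decomposition puts a clique entirely inside one bag — forcing width ≥ 4. Hence tw(G) = 4 exactly.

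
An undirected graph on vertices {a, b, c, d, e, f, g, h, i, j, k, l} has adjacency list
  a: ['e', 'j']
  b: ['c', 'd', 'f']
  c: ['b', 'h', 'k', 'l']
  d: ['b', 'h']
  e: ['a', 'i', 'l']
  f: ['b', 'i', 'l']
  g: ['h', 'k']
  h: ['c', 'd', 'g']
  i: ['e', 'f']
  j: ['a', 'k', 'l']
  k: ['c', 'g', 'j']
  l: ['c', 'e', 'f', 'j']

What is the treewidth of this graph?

A width-3 tree decomposition is:
Bags: B1 = {a, e, f, i}  B2 = {a, e, f, l}  B3 = {a, f, j, l}  B4 = {b, f, j, l}  B5 = {b, c, j, l}  B6 = {b, c, j, k}  B7 = {b, c, d, k}  B8 = {c, d, h, k}  B9 = {d, g, h, k}
Tree: B1–B2, B2–B3, B3–B4, B4–B5, B5–B6, B6–B7, B7–B8, B8–B9
The largest bag has 4 vertices, giving width 3; this decomposition certifies tw(G) ≤ 3. For the lower bound: the 4 vertex sets {a,e,i}, {f}, {l}, {b,c,j,k} are disjoint, each induces a connected subgraph, and every pair is joined by at least one edge of G. Contracting each set to a single vertex therefore yields K_{4} as a minor, and since treewidth is minor-monotone, tw(G) ≥ tw(K_{4}) = 3. Combining the bounds, tw(G) = 3.

3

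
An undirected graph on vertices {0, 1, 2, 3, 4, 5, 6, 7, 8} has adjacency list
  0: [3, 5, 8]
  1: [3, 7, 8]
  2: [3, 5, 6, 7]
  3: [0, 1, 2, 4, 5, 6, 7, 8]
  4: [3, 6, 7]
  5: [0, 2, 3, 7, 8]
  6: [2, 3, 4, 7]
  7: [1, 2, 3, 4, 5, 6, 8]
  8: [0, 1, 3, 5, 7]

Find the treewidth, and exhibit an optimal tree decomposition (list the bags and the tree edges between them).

Treewidth 3.
Bags: B1 = {2, 3, 5, 7}  B2 = {3, 5, 7, 8}  B3 = {1, 3, 7, 8}  B4 = {0, 3, 5, 8}  B5 = {2, 3, 6, 7}  B6 = {3, 4, 6, 7}
Tree: B1–B2, B2–B3, B2–B4, B1–B5, B5–B6

The largest bag has 4 vertices, giving width 3; this decomposition certifies tw(G) ≤ 3. On the other hand G contains the 4-clique {0, 3, 5, 8}. A clique must lie in a single bag of any decomposition, so no decomposition can have width below 3. Combining the bounds, tw(G) = 3.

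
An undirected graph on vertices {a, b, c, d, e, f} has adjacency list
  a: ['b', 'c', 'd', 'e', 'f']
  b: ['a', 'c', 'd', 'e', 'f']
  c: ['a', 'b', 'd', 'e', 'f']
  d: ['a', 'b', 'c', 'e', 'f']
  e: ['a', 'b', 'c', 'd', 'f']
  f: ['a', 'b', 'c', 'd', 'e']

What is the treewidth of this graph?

5

A width-5 tree decomposition is:
Bags: B1 = {a, b, c, d, e, f}
Tree: (single bag)
A single bag containing all 6 vertices is trivially a valid decomposition of width 5. Conversely, {a, b, c, d, e, f} is a clique of size 6, and the vertices of any clique must share a bag in every tree decomposition; so some bag has ≥ 6 vertices and tw(G) ≥ 5. Hence tw(G) = 5 exactly.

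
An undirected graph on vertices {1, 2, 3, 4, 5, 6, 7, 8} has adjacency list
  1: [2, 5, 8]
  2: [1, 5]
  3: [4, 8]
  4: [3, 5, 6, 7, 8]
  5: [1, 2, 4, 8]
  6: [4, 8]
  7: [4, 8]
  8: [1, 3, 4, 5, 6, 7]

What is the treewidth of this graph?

A width-2 tree decomposition is:
Bags: B1 = {1, 5, 8}  B2 = {4, 5, 8}  B3 = {3, 4, 8}  B4 = {4, 6, 8}  B5 = {1, 2, 5}  B6 = {4, 7, 8}
Tree: B1–B2, B2–B3, B2–B4, B1–B5, B2–B6
The largest bag has 3 vertices, giving width 2; this decomposition certifies tw(G) ≤ 2. On the other hand G contains the 3-clique {1, 5, 8}. A clique must lie in a single bag of any decomposition, so no decomposition can have width below 2. Combining the bounds, tw(G) = 2.

2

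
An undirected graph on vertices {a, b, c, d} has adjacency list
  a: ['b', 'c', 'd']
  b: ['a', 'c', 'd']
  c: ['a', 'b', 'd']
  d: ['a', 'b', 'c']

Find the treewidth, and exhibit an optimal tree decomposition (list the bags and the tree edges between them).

Treewidth 3.
Bags: B1 = {a, b, c, d}
Tree: (single bag)

A single bag containing all 4 vertices is trivially a valid decomposition of width 3. Conversely, {a, b, c, d} is a clique of size 4, and the vertices of any clique must share a bag in every tree decomposition; so some bag has ≥ 4 vertices and tw(G) ≥ 3. Hence tw(G) = 3 exactly.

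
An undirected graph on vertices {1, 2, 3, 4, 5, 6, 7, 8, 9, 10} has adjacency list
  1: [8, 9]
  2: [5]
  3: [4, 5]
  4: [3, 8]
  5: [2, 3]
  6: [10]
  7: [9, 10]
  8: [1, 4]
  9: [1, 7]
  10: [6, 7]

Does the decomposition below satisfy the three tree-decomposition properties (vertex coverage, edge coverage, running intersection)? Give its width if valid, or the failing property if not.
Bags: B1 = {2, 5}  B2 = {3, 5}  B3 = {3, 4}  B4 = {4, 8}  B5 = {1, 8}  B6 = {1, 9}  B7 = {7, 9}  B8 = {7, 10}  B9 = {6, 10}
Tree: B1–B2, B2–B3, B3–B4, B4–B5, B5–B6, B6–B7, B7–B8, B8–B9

Yes; width 1.

Vertex coverage: the bags together contain {1, 2, 3, 4, 5, 6, 7, 8, 9, 10}, the full vertex set. Edge coverage: each edge of G has both endpoints in at least one bag. Running intersection: for every vertex, the bags containing it form a connected subtree. All three properties hold, so this is a valid tree decomposition of width max|bag| − 1 = 1, and hence tw(G) ≤ 1.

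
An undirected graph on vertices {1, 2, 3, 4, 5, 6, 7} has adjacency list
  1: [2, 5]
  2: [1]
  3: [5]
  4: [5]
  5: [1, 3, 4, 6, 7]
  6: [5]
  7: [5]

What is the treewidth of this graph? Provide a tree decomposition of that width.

Each bag holds 2 vertices, so the decomposition has width 1, which upper-bounds the treewidth. Since G has at least one edge (e.g. 5–7), it is not an edgeless graph, so tw(G) ≥ 1. Therefore the treewidth is 1.

Treewidth 1.
Bags: B1 = {5, 7}  B2 = {3, 5}  B3 = {1, 5}  B4 = {4, 5}  B5 = {1, 2}  B6 = {5, 6}
Tree: B1–B2, B1–B3, B1–B4, B3–B5, B4–B6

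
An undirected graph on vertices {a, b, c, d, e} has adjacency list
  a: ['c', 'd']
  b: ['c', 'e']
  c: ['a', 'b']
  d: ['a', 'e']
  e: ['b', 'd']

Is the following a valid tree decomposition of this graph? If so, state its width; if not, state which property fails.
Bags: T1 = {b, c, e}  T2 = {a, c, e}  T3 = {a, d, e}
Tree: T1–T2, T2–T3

Every vertex of G appears in some bag (union = {a, b, c, d, e}); every edge is covered by a bag; and for each vertex v the set of bags containing v is connected in the bag tree. The decomposition is therefore valid. The largest bag has 3 vertices, so the width is 2.

Yes; width 2.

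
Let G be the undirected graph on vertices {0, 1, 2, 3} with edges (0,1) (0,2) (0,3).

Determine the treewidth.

1

A width-1 tree decomposition is:
Bags: B1 = {0, 2}  B2 = {0, 3}  B3 = {0, 1}
Tree: B1–B2, B2–B3
The largest bag has 2 vertices, giving width 1; this decomposition certifies tw(G) ≤ 1. Since G has at least one edge (e.g. 0–2), it is not an edgeless graph, so tw(G) ≥ 1. Therefore the treewidth is 1.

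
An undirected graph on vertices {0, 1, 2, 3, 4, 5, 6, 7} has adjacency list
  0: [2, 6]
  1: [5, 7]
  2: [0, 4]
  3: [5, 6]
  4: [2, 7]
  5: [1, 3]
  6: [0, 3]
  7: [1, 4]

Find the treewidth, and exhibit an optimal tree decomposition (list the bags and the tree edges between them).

Treewidth 2.
One optimal decomposition is:
Bags: B1 = {0, 2, 6}  B2 = {2, 3, 6}  B3 = {2, 3, 5}  B4 = {1, 2, 5}  B5 = {1, 2, 7}  B6 = {2, 4, 7}
Tree: B1–B2, B2–B3, B3–B4, B4–B5, B5–B6

The largest bag has 3 vertices, giving width 2; this decomposition certifies tw(G) ≤ 2. The edges 2–0–6–3–5–1–7–4–2 form a cycle, so G is not a tree and its treewidth is at least 2. Hence tw(G) = 2 exactly.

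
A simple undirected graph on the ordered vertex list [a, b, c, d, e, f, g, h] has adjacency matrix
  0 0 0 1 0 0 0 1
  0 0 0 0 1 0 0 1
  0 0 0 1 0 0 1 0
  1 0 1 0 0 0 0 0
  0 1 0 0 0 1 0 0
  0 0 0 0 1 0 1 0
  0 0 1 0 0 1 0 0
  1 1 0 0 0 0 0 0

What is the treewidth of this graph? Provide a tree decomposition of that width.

The largest bag has 3 vertices, giving width 2; this decomposition certifies tw(G) ≤ 2. The edges e–f–g–c–d–a–h–b–e form a cycle, so G is not a tree and its treewidth is at least 2. Combining the bounds, tw(G) = 2.

Treewidth 2.
One optimal decomposition is:
Bags: B1 = {e, f, g}  B2 = {c, e, g}  B3 = {c, d, e}  B4 = {a, d, e}  B5 = {a, e, h}  B6 = {b, e, h}
Tree: B1–B2, B2–B3, B3–B4, B4–B5, B5–B6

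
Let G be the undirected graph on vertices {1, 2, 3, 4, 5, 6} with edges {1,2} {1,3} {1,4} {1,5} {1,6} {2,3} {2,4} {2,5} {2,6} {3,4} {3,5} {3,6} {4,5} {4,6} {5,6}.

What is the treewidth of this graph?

5

A width-5 tree decomposition is:
Bags: B1 = {1, 2, 3, 4, 5, 6}
Tree: (single bag)
A single bag containing all 6 vertices is trivially a valid decomposition of width 5. On the other hand G contains the 6-clique {1, 2, 3, 4, 5, 6}. A clique must lie in a single bag of any decomposition, so no decomposition can have width below 5. Hence tw(G) = 5 exactly.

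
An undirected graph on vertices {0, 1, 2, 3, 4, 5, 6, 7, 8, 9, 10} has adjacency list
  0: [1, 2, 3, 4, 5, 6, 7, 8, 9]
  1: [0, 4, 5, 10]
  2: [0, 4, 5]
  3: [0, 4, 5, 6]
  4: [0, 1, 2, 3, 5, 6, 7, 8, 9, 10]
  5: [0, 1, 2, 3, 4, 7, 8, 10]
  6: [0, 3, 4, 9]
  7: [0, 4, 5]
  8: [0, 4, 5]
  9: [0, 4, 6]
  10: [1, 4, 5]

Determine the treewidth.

A width-3 tree decomposition is:
Bags: B1 = {0, 1, 4, 5}  B2 = {0, 4, 5, 8}  B3 = {0, 4, 5, 7}  B4 = {0, 3, 4, 5}  B5 = {0, 3, 4, 6}  B6 = {1, 4, 5, 10}  B7 = {0, 2, 4, 5}  B8 = {0, 4, 6, 9}
Tree: B1–B2, B2–B3, B1–B4, B4–B5, B1–B6, B4–B7, B5–B8
Every bag has size at most 4, so the width is 4 − 1 = 3 and tw(G) ≤ 3. Conversely, {0, 4, 6, 9} is a clique of size 4, and the vertices of any clique must share a bag in every tree decomposition; so some bag has ≥ 4 vertices and tw(G) ≥ 3. Combining the bounds, tw(G) = 3.

3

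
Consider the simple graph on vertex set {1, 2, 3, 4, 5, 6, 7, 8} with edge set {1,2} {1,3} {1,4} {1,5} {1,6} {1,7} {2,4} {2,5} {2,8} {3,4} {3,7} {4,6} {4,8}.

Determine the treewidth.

2

A width-2 tree decomposition is:
Bags: B1 = {1, 3, 4}  B2 = {1, 2, 4}  B3 = {1, 4, 6}  B4 = {1, 3, 7}  B5 = {1, 2, 5}  B6 = {2, 4, 8}
Tree: B1–B2, B2–B3, B1–B4, B2–B5, B2–B6
Each bag holds 3 vertices, so the decomposition has width 2, which upper-bounds the treewidth. For the lower bound, the 3 vertices {2, 4, 8} are pairwise adjacent, and any tree decomposition puts a clique entirely inside one bag — forcing width ≥ 2. The upper and lower bounds meet at 2, so that is the treewidth.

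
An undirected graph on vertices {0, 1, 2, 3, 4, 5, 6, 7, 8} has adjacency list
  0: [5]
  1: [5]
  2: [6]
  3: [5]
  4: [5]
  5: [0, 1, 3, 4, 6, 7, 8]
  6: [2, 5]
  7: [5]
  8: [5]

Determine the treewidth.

A width-1 tree decomposition is:
Bags: B1 = {4, 5}  B2 = {5, 6}  B3 = {1, 5}  B4 = {3, 5}  B5 = {0, 5}  B6 = {5, 7}  B7 = {2, 6}  B8 = {5, 8}
Tree: B1–B2, B2–B3, B1–B4, B2–B5, B1–B6, B2–B7, B1–B8
Each bag holds 2 vertices, so the decomposition has width 1, which upper-bounds the treewidth. Since G has at least one edge (e.g. 5–4), it is not an edgeless graph, so tw(G) ≥ 1. The upper and lower bounds meet at 1, so that is the treewidth.

1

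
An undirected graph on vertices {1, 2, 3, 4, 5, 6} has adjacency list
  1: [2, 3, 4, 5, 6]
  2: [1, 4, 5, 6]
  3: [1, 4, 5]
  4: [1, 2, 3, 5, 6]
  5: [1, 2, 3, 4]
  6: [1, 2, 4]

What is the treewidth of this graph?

A width-3 tree decomposition is:
Bags: B1 = {1, 2, 4, 5}  B2 = {1, 3, 4, 5}  B3 = {1, 2, 4, 6}
Tree: B1–B2, B1–B3
Every bag has size at most 4, so the width is 4 − 1 = 3 and tw(G) ≤ 3. On the other hand G contains the 4-clique {1, 2, 4, 5}. A clique must lie in a single bag of any decomposition, so no decomposition can have width below 3. Combining the bounds, tw(G) = 3.

3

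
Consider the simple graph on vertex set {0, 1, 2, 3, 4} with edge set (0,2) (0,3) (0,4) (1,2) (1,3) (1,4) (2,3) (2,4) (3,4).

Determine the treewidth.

A width-3 tree decomposition is:
Bags: B1 = {1, 2, 3, 4}  B2 = {0, 2, 3, 4}
Tree: B1–B2
Every bag has size at most 4, so the width is 4 − 1 = 3 and tw(G) ≤ 3. On the other hand G contains the 4-clique {0, 2, 3, 4}. A clique must lie in a single bag of any decomposition, so no decomposition can have width below 3. Combining the bounds, tw(G) = 3.

3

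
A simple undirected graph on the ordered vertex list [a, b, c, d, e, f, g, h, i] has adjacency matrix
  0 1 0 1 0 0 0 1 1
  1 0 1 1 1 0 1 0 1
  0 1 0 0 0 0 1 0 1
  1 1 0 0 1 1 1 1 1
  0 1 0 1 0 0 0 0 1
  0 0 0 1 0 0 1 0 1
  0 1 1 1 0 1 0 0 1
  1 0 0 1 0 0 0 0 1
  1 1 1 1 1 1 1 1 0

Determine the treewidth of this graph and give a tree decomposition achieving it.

Treewidth 3.
One such decomposition:
Bags: B1 = {a, b, d, i}  B2 = {b, d, e, i}  B3 = {b, d, g, i}  B4 = {a, d, h, i}  B5 = {d, f, g, i}  B6 = {b, c, g, i}
Tree: B1–B2, B2–B3, B1–B4, B3–B5, B3–B6

Every bag has size at most 4, so the width is 4 − 1 = 3 and tw(G) ≤ 3. On the other hand G contains the 4-clique {a, d, h, i}. A clique must lie in a single bag of any decomposition, so no decomposition can have width below 3. Hence tw(G) = 3 exactly.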